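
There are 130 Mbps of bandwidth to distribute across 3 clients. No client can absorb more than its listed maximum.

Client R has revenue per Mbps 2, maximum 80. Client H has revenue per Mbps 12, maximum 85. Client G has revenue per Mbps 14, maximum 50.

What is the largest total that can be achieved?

1660

Order the clients by revenue per Mbps: Client G 14 > Client H 12 > Client R 2.
Give Client G 50 to hit its cap of 50 → 80 left.
Only 80 left; Client H takes them to reach 80.
Total = 12×80 + 14×50 = 1660.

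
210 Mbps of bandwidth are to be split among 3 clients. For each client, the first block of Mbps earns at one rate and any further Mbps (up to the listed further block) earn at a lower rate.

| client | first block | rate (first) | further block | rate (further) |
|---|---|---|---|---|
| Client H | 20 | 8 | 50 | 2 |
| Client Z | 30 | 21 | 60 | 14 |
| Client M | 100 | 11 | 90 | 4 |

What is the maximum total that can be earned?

2730

Rank every tier by rate: Client Z/first 21 > Client Z/second 14 > Client M/first 11 > Client H/first 8 > Client M/second 4 > Client H/second 2.
Client Z/first (21): +30 → 180 left.
Client Z second at 14: fill all 60 → 120 left.
Fill Client M first block (100 at 11) → 20 left.
Fill Client H first block (20 at 8) → 0 left.
Total = 21×30 + 14×60 + 11×100 + 8×20 = 2730.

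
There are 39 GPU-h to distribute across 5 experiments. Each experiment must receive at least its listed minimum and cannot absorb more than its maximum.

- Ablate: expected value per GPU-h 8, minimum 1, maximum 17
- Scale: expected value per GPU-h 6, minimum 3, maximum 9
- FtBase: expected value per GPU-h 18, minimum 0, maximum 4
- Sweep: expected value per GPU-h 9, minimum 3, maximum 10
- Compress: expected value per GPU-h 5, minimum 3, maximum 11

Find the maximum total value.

343

Meeting every minimum uses 1+3+0+3+3 = 10 GPU-h, leaving 29.
Rank by expected value per GPU-h: FtBase 18 > Sweep 9 > Ablate 8 > Scale 6 > Compress 5.
FtBase takes 4 more to reach its cap of 4 — 25 left.
Sweep takes 7 more to reach its cap of 10 — 18 left.
Ablate takes 16 more to reach its cap of 17 — 2 left.
Scale: +2 (room for 6) → 5. Pool exhausted.
Total = 8×17 + 6×5 + 18×4 + 9×10 + 5×3 = 343.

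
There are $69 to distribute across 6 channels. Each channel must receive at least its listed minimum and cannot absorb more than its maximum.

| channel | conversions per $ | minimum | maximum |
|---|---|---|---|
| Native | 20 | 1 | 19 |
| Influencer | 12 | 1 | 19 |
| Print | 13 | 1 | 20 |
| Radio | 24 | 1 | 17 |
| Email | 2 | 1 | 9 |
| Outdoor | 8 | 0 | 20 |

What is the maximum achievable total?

Meeting every minimum uses 1+1+1+1+1+0 = 5 $, leaving 64.
Highest conversions per $ first: Radio 24 > Native 20 > Print 13 > Influencer 12 > Outdoor 8 > Email 2.
Radio: +16 to 17 (cap) → 48 left.
Native takes 18 more to reach its cap of 19 → 30 left.
Give Print 19 more to hit its cap of 20 → 11 left.
Only 11 left; Influencer takes them to reach 12.
Total = 20×19 + 12×12 + 13×20 + 24×17 + 2×1 = 1194.

1194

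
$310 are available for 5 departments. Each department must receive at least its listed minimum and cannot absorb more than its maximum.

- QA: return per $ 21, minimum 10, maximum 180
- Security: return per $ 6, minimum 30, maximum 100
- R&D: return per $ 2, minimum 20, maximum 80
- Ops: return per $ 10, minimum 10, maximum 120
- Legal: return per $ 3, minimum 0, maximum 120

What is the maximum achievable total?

Meeting every minimum uses 10+30+20+10+0 = 70 $, leaving 240.
Order the departments by return per $: QA 21 > Ops 10 > Security 6 > Legal 3 > R&D 2.
QA takes 170 more to reach its cap of 180 ; 70 left.
Only 70 left; Ops takes them to reach 80.
Total = 21×180 + 6×30 + 2×20 + 10×80 = 4800.

4800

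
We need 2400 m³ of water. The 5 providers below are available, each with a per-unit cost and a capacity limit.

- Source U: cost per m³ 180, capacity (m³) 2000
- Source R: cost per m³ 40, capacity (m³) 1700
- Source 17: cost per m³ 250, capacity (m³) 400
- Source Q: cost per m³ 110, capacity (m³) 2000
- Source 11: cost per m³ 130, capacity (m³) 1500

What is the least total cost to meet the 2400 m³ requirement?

Use providers in increasing cost order.
Take 1700 from Source R at 40 ; need 700 more.
Source Q (110): take the remaining 700 ; done.
Source 11, Source U, Source 17: unused.
Cost = 1700×40 + 700×110 = 145000.

145000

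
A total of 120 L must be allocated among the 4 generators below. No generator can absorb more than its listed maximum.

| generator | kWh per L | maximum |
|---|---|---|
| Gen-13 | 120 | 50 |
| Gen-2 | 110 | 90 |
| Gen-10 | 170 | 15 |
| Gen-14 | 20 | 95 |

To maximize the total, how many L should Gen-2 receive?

55

Order the generators by kWh per L: Gen-10 170 > Gen-13 120 > Gen-2 110 > Gen-14 20.
Gen-10 takes 15 to reach its cap of 15 ; 105 left.
Gen-13: +50 to 50 (cap) ; 55 left.
Only 55 left; Gen-2 takes them to reach 55.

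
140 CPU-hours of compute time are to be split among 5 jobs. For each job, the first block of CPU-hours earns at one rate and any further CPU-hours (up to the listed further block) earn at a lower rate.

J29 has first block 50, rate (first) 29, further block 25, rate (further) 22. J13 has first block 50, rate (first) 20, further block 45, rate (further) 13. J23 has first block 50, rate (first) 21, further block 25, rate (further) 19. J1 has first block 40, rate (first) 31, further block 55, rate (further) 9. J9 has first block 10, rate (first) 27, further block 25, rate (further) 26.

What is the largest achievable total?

Order all 10 blocks by rate: J1/T1 31 > J29/T1 29 > J9/T1 27 > J9/T2 26 > J29/T2 22 > J23/T1 21 > J13/T1 20 > J23/T2 19 > J13/T2 13 > J1/T2 9.
J1 T1 at 31: fill all 40 ; 100 left.
J29/T1 (29): +50 ; 50 left.
J9/T1 (27): +10 ; 40 left.
Fill J9 T2 block (25 at 26) ; 15 left.
J29/T2: +15 of 25 at 22; pool empty.
Total = 31×40 + 29×50 + 27×10 + 26×25 + 22×15 = 3940.

3940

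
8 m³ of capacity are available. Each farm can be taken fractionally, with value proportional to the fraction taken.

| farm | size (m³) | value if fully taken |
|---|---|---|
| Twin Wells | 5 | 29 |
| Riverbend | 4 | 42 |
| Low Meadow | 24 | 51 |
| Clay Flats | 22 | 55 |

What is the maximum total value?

Sort by value density: Riverbend 42/4≈10.5, Twin Wells 29/5≈5.8, Clay Flats 55/22≈2.5, Low Meadow 51/24≈2.12.
All 4 m³ of Riverbend fit (value 42) ; 4 remain.
Fill the last 4 m³ with part of Twin Wells: 4/5 of it earns 23.2.
Total value = 65.2.

65.2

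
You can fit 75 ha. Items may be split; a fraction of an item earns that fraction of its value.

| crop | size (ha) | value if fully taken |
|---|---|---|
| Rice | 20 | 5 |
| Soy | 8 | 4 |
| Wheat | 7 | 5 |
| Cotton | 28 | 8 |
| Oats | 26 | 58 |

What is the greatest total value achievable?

76.5

Sort by value density: Oats 58/26≈2.23, Wheat 5/7≈0.714, Soy 4/8≈0.5, Cotton 8/28≈0.286, Rice 5/20≈0.25.
All 26 ha of Oats fit (value 58) → 49 remain.
All 7 ha of Wheat fit (value 5) → 42 remain.
All 8 ha of Soy fit (value 4) → 34 remain.
Cotton: take in full, 28 ha for value 8 → 6 left.
Only 6 ha remain; take 6/20 of Rice for value 5×6/20 = 1.5.
Total value = 76.5.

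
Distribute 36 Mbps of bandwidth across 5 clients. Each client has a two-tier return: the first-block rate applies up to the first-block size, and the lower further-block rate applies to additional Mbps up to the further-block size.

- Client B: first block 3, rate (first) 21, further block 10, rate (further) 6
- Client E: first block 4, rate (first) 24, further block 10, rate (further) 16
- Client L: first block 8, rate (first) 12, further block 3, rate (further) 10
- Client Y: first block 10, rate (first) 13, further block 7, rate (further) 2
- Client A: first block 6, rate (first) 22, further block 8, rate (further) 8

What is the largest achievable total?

Order all 10 blocks by rate: Client E/tier1 24 > Client A/tier1 22 > Client B/tier1 21 > Client E/tier2 16 > Client Y/tier1 13 > Client L/tier1 12 > Client L/tier2 10 > Client A/tier2 8 > Client B/tier2 6 > Client Y/tier2 2.
Fill Client E tier1 block (4 at 24) → 32 left.
Client A tier1 at 22: fill all 6 → 26 left.
Client B tier1 at 21: fill all 3 → 23 left.
Fill Client E tier2 block (10 at 16) → 13 left.
Client Y/tier1 (13): +10 → 3 left.
Client L tier1 at 12: only 3 left, fill 3.
Total = 24×4 + 22×6 + 21×3 + 16×10 + 13×10 + 12×3 = 617.

617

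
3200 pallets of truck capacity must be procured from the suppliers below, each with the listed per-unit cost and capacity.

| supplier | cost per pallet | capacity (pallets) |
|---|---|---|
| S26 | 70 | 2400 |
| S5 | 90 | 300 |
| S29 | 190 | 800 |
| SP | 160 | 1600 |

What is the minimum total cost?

275000

Cheapest first:
S26 (70): use full 2400 — 800 pallets to go.
S5 (90): use full 300 — 500 pallets to go.
Take 500 from SP at 160 to finish.
S29: unused.
Cost = 2400×70 + 300×90 + 500×160 = 275000.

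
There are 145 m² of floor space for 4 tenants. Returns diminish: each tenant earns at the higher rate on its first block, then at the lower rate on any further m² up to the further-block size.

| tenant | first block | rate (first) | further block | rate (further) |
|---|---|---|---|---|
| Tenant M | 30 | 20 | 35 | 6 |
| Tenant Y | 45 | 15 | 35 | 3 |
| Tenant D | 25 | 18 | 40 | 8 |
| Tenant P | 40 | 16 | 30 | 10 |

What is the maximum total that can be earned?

Treat each block as its own option and order by rate: Tenant M/first 20 > Tenant D/first 18 > Tenant P/first 16 > Tenant Y/first 15 > Tenant P/second 10 > Tenant D/second 8 > Tenant M/second 6 > Tenant Y/second 3.
Fill Tenant M first block (30 at 20) → 115 left.
Fill Tenant D first block (25 at 18) → 90 left.
Tenant P first at 16: fill all 40 → 50 left.
Tenant Y first at 15: fill all 45 → 5 left.
Tenant P second at 10: only 5 left, fill 5.
Total = 20×30 + 18×25 + 16×40 + 15×45 + 10×5 = 2415.

2415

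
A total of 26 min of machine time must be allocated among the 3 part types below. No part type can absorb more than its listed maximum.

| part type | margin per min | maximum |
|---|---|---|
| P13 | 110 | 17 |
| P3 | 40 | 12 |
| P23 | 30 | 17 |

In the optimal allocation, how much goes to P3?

9

Highest margin per min first: P13 110 > P3 40 > P23 30.
Give P13 17 to hit its cap of 17 ; 9 left.
P3: +9 (room for 12) → 9. Pool exhausted.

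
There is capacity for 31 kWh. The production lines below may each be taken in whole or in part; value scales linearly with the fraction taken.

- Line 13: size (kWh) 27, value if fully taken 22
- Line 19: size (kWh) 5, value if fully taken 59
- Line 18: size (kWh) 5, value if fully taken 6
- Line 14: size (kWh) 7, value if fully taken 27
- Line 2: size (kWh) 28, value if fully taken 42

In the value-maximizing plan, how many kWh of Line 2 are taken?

Best value per unit of size first: Line 19 59/5≈11.8, Line 14 27/7≈3.86, Line 2 42/28≈1.5, Line 18 6/5≈1.2, Line 13 22/27≈0.815.
Take all of Line 19 (5 kWh, value 59) — 26 kWh left.
All 7 kWh of Line 14 fit (value 27) — 19 remain.
Only 19 kWh remain; take 19/28 of Line 2 for value 42×19/28 = 28.5.

19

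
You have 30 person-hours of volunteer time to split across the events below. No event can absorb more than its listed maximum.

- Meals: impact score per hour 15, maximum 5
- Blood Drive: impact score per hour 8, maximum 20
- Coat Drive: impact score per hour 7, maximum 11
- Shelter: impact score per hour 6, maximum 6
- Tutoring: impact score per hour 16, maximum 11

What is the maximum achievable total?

363

Order the events by impact score per hour: Tutoring 16 > Meals 15 > Blood Drive 8 > Coat Drive 7 > Shelter 6.
Tutoring takes 11 to reach its cap of 11 ; 19 left.
Meals: +5 to 5 (cap) ; 14 left.
Blood Drive: +14 (room for 20) → 14. Pool exhausted.
Total = 15×5 + 8×14 + 16×11 = 363.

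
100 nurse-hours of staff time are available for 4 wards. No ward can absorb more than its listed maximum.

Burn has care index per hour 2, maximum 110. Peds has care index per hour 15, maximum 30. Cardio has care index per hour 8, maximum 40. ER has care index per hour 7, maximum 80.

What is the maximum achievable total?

Order the wards by care index per hour: Peds 15 > Cardio 8 > ER 7 > Burn 2.
Peds: +30 to 30 (cap) ; 70 left.
Cardio: +40 to 40 (cap) ; 30 left.
ER: +30 (room for 80) → 30. Pool exhausted.
Total = 15×30 + 8×40 + 7×30 = 980.

980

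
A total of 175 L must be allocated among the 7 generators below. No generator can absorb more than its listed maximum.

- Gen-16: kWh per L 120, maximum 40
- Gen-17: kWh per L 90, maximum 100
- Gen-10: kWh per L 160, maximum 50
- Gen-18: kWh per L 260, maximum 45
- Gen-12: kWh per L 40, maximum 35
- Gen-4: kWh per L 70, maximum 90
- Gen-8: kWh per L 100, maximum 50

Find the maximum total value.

Highest kWh per L first: Gen-18 260 > Gen-10 160 > Gen-16 120 > Gen-8 100 > Gen-17 90 > Gen-4 70 > Gen-12 40.
Give Gen-18 45 to hit its cap of 45 — 130 left.
Give Gen-10 50 to hit its cap of 50 — 80 left.
Give Gen-16 40 to hit its cap of 40 — 40 left.
Gen-8: +40 (room for 50) → 40. Pool exhausted.
Total = 120×40 + 160×50 + 260×45 + 100×40 = 28500.

28500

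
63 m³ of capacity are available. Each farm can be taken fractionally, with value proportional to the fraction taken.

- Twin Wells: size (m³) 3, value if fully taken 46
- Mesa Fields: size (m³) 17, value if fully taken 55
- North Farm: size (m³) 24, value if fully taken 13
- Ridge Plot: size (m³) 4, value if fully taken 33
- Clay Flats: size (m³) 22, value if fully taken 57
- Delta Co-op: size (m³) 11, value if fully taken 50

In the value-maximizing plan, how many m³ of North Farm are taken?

Best value per unit of size first: Twin Wells 46/3≈15.3, Ridge Plot 33/4≈8.25, Delta Co-op 50/11≈4.55, Mesa Fields 55/17≈3.24, Clay Flats 57/22≈2.59, North Farm 13/24≈0.542.
Twin Wells: take in full, 3 m³ for value 46 — 60 left.
All 4 m³ of Ridge Plot fit (value 33) — 56 remain.
Take all of Delta Co-op (11 m³, value 50) — 45 m³ left.
All 17 m³ of Mesa Fields fit (value 55) — 28 remain.
All 22 m³ of Clay Flats fit (value 57) — 6 remain.
Fill the last 6 m³ with part of North Farm: 6/24 of it earns 3.25.

6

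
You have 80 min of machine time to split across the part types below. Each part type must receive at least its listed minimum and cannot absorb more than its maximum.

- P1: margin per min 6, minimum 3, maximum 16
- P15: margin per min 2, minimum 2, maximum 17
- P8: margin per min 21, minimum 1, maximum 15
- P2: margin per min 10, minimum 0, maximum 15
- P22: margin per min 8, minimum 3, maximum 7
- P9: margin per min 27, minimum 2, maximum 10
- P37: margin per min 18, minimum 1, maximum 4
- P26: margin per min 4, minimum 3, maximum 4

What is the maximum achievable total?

Meeting every minimum uses 3+2+1+0+3+2+1+3 = 15 min, leaving 65.
Rank by margin per min: P9 27 > P8 21 > P37 18 > P2 10 > P22 8 > P1 6 > P26 4 > P15 2.
P9: +8 to 10 (cap) — 57 left.
Give P8 14 more to hit its cap of 15 — 43 left.
P37: +3 to 4 (cap) — 40 left.
P2: +15 to 15 (cap) — 25 left.
Give P22 4 more to hit its cap of 7 — 21 left.
P1: +13 to 16 (cap) — 8 left.
Give P26 1 more to hit its cap of 4 — 7 left.
Only 7 left; P15 takes them to reach 9.
Total = 6×16 + 2×9 + 21×15 + 10×15 + 8×7 + 27×10 + 18×4 + 4×4 = 993.

993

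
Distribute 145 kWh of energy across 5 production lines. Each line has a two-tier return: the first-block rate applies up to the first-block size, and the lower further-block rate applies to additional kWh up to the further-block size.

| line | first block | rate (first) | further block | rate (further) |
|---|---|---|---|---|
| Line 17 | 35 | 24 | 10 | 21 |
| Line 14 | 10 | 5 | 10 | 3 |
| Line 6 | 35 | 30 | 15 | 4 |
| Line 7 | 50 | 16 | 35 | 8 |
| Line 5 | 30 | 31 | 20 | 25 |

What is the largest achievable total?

3770

Rank every tier by rate: Line 5/T1 31 > Line 6/T1 30 > Line 5/T2 25 > Line 17/T1 24 > Line 17/T2 21 > Line 7/T1 16 > Line 7/T2 8 > Line 14/T1 5 > Line 6/T2 4 > Line 14/T2 3.
Line 5/T1 (31): +30 ; 115 left.
Line 6 T1 at 30: fill all 35 ; 80 left.
Fill Line 5 T2 block (20 at 25) ; 60 left.
Line 17/T1 (24): +35 ; 25 left.
Fill Line 17 T2 block (10 at 21) ; 15 left.
Line 7 T1 at 16: only 15 left, fill 15.
Total = 31×30 + 30×35 + 25×20 + 24×35 + 21×10 + 16×15 = 3770.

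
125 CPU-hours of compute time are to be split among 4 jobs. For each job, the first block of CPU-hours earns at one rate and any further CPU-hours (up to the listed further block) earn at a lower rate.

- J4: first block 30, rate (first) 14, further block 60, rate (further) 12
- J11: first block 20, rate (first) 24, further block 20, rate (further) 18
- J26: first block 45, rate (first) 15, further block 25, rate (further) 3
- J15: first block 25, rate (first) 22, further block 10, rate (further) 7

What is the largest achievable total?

2275

Rank every tier by rate: J11/T1 24 > J15/T1 22 > J11/T2 18 > J26/T1 15 > J4/T1 14 > J4/T2 12 > J15/T2 7 > J26/T2 3.
J11/T1 (24): +20 — 105 left.
J15/T1 (22): +25 — 80 left.
J11 T2 at 18: fill all 20 — 60 left.
J26/T1 (15): +45 — 15 left.
J4/T1: +15 of 30 at 14; pool empty.
Total = 24×20 + 22×25 + 18×20 + 15×45 + 14×15 = 2275.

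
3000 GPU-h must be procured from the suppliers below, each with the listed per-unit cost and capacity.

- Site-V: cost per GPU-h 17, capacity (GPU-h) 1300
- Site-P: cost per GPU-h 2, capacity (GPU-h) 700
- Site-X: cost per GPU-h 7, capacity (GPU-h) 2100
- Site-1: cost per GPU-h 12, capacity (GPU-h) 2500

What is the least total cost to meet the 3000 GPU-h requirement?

18500

Cheapest first:
Site-P (2): use full 700 ; 2300 GPU-h to go.
Site-X (7): use full 2100 ; 200 GPU-h to go.
Take 200 from Site-1 at 12 to finish.
Site-V: unused.
Cost = 700×2 + 2100×7 + 200×12 = 18500.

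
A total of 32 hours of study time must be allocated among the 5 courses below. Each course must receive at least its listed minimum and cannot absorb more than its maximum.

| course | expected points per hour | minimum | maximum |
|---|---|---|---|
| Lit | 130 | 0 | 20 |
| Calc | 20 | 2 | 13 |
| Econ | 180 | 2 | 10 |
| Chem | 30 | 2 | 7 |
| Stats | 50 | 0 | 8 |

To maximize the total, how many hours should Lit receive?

18

Meeting every minimum uses 0+2+2+2+0 = 6 hours, leaving 26.
Rank by expected points per hour: Econ 180 > Lit 130 > Stats 50 > Chem 30 > Calc 20.
Give Econ 8 more to hit its cap of 10 ; 18 left.
Lit: +18 (room for 20) → 18. Pool exhausted.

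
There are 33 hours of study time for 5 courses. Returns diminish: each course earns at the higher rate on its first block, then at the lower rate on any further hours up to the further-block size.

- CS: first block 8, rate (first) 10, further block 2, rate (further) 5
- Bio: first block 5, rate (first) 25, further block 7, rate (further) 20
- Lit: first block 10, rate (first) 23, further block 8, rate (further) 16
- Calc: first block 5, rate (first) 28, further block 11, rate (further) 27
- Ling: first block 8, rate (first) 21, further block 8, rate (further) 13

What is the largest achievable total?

Rank every tier by rate: Calc/tier1 28 > Calc/tier2 27 > Bio/tier1 25 > Lit/tier1 23 > Ling/tier1 21 > Bio/tier2 20 > Lit/tier2 16 > Ling/tier2 13 > CS/tier1 10 > CS/tier2 5.
Calc tier1 at 28: fill all 5 — 28 left.
Calc tier2 at 27: fill all 11 — 17 left.
Bio tier1 at 25: fill all 5 — 12 left.
Fill Lit tier1 block (10 at 23) — 2 left.
Ling/tier1: +2 of 8 at 21; pool empty.
Total = 28×5 + 27×11 + 25×5 + 23×10 + 21×2 = 834.

834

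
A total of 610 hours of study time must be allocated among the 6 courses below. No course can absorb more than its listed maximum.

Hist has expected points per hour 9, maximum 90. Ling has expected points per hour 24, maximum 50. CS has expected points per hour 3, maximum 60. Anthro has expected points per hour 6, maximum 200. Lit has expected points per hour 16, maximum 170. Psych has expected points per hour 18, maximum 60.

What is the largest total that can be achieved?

7130

Rank by expected points per hour: Ling 24 > Psych 18 > Lit 16 > Hist 9 > Anthro 6 > CS 3.
Ling takes 50 to reach its cap of 50 — 560 left.
Psych: +60 to 60 (cap) — 500 left.
Give Lit 170 to hit its cap of 170 — 330 left.
Give Hist 90 to hit its cap of 90 — 240 left.
Anthro takes 200 to reach its cap of 200 — 40 left.
CS: +40 (room for 60) → 40. Pool exhausted.
Total = 9×90 + 24×50 + 3×40 + 6×200 + 16×170 + 18×60 = 7130.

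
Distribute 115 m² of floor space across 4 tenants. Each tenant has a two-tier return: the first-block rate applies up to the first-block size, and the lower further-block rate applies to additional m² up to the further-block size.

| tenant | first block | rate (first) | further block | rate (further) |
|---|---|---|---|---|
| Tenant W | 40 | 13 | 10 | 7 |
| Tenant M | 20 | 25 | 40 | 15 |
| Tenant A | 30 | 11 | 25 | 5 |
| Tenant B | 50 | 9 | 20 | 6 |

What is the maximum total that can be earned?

Order all 8 blocks by rate: Tenant M/tier1 25 > Tenant M/tier2 15 > Tenant W/tier1 13 > Tenant A/tier1 11 > Tenant B/tier1 9 > Tenant W/tier2 7 > Tenant B/tier2 6 > Tenant A/tier2 5.
Tenant M/tier1 (25): +20 — 95 left.
Tenant M/tier2 (15): +40 — 55 left.
Fill Tenant W tier1 block (40 at 13) — 15 left.
Tenant A tier1 at 11: only 15 left, fill 15.
Total = 25×20 + 15×40 + 13×40 + 11×15 = 1785.

1785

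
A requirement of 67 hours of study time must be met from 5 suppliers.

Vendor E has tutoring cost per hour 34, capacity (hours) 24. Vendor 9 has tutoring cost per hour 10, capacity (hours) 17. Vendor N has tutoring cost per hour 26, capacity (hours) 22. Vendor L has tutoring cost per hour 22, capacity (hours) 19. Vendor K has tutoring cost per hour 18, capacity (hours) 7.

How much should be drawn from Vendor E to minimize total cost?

Cheapest first:
Take 17 from Vendor 9 at 10 ; need 50 more.
Take 7 from Vendor K at 18 ; need 43 more.
Vendor L at 22: take all 19 hours ; 24 still needed.
Take 22 from Vendor N at 26 ; need 2 more.
Vendor E (34): take the remaining 2 ; done.

2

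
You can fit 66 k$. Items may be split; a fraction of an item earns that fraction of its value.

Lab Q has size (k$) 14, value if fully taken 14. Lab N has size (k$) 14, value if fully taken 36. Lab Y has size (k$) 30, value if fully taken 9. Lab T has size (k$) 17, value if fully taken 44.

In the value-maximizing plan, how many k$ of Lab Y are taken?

21

Rank by value-to-size ratio: Lab T 44/17≈2.59, Lab N 36/14≈2.57, Lab Q 14/14≈1, Lab Y 9/30≈0.3.
Lab T: take in full, 17 k$ for value 44 ; 49 left.
All 14 k$ of Lab N fit (value 36) ; 35 remain.
Lab Q: take in full, 14 k$ for value 14 ; 21 left.
21 k$ left: a 21/30 share of Lab Y gives 9×21/30 = 6.3.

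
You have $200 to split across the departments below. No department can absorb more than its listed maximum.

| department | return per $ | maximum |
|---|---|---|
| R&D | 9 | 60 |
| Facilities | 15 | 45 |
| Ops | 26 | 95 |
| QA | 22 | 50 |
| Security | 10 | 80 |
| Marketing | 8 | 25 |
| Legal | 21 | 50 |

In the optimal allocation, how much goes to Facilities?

Order the departments by return per $: Ops 26 > QA 22 > Legal 21 > Facilities 15 > Security 10 > R&D 9 > Marketing 8.
Give Ops 95 to hit its cap of 95 → 105 left.
QA takes 50 to reach its cap of 50 → 55 left.
Give Legal 50 to hit its cap of 50 → 5 left.
Only 5 left; Facilities takes them to reach 5.

5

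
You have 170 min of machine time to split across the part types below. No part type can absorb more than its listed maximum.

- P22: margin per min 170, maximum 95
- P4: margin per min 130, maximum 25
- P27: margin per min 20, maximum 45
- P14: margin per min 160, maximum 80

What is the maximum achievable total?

28150

Rank by margin per min: P22 170 > P14 160 > P4 130 > P27 20.
P22: +95 to 95 (cap) — 75 left.
P14 has room for 80 but only 75 remain, so it gets 75.
Total = 170×95 + 160×75 = 28150.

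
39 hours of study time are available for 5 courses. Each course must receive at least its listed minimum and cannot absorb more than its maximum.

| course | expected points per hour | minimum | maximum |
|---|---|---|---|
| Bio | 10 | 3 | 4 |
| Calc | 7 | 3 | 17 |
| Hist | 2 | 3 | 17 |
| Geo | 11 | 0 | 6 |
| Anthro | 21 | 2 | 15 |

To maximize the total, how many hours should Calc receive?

11

Meeting every minimum uses 3+3+3+0+2 = 11 hours, leaving 28.
Order the courses by expected points per hour: Anthro 21 > Geo 11 > Bio 10 > Calc 7 > Hist 2.
Give Anthro 13 more to hit its cap of 15 — 15 left.
Geo: +6 to 6 (cap) — 9 left.
Bio: +1 to 4 (cap) — 8 left.
Calc: +8 (room for 14) → 11. Pool exhausted.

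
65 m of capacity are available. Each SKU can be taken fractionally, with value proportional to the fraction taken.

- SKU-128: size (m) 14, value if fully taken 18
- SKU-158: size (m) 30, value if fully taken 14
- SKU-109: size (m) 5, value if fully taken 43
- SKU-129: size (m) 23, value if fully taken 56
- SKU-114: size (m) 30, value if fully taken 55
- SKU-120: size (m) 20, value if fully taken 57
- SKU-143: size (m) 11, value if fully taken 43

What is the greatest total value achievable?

Best value per unit of size first: SKU-109 43/5≈8.6, SKU-143 43/11≈3.91, SKU-120 57/20≈2.85, SKU-129 56/23≈2.43, SKU-114 55/30≈1.83, SKU-128 18/14≈1.29, SKU-158 14/30≈0.467.
All 5 m of SKU-109 fit (value 43) ; 60 remain.
All 11 m of SKU-143 fit (value 43) ; 49 remain.
All 20 m of SKU-120 fit (value 57) ; 29 remain.
SKU-129: take in full, 23 m for value 56 ; 6 left.
6 m left: a 6/30 share of SKU-114 gives 55×6/30 = 11.
Total value = 210.

210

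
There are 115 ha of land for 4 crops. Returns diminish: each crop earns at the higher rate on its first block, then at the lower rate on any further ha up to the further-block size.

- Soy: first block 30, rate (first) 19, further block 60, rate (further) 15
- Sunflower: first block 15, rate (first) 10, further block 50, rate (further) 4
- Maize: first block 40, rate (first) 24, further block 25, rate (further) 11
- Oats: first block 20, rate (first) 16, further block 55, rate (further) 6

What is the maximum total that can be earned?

2225

Order all 8 blocks by rate: Maize/first 24 > Soy/first 19 > Oats/first 16 > Soy/second 15 > Maize/second 11 > Sunflower/first 10 > Oats/second 6 > Sunflower/second 4.
Maize/first (24): +40 ; 75 left.
Fill Soy first block (30 at 19) ; 45 left.
Oats first at 16: fill all 20 ; 25 left.
Soy second at 15: only 25 left, fill 25.
Total = 24×40 + 19×30 + 16×20 + 15×25 = 2225.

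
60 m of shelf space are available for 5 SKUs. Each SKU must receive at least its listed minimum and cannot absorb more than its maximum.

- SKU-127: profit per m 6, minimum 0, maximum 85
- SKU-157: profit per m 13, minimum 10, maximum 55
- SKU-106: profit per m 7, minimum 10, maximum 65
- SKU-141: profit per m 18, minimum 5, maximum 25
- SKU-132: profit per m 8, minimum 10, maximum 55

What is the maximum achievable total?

Meeting every minimum uses 0+10+10+5+10 = 35 m, leaving 25.
Highest profit per m first: SKU-141 18 > SKU-157 13 > SKU-132 8 > SKU-106 7 > SKU-127 6.
SKU-141: +20 to 25 (cap) ; 5 left.
Only 5 left; SKU-157 takes them to reach 15.
Total = 13×15 + 7×10 + 18×25 + 8×10 = 795.

795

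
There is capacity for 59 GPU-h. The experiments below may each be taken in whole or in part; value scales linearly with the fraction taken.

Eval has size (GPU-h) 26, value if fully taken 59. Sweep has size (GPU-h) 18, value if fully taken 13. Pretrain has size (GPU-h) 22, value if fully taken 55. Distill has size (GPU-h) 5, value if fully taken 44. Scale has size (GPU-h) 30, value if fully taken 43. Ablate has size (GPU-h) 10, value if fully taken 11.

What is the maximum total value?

Sort by value density: Distill 44/5≈8.8, Pretrain 55/22≈2.5, Eval 59/26≈2.27, Scale 43/30≈1.43, Ablate 11/10≈1.1, Sweep 13/18≈0.722.
Take all of Distill (5 GPU-h, value 44) — 54 GPU-h left.
Take all of Pretrain (22 GPU-h, value 55) — 32 GPU-h left.
All 26 GPU-h of Eval fit (value 59) — 6 remain.
6 GPU-h left: a 6/30 share of Scale gives 43×6/30 = 8.6.
Total value = 166.6.

166.6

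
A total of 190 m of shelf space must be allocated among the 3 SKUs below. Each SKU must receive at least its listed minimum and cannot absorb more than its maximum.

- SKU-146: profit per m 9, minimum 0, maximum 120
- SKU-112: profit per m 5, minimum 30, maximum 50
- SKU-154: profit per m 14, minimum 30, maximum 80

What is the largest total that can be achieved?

1990

Meeting every minimum uses 0+30+30 = 60 m, leaving 130.
Order the SKUs by profit per m: SKU-154 14 > SKU-146 9 > SKU-112 5.
Give SKU-154 50 more to hit its cap of 80 ; 80 left.
SKU-146: +80 (room for 120) → 80. Pool exhausted.
Total = 9×80 + 5×30 + 14×80 = 1990.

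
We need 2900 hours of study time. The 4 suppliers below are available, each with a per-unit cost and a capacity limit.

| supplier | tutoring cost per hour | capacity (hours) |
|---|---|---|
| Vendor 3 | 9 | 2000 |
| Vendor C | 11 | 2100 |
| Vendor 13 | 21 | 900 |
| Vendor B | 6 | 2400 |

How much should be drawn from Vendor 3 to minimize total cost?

Fill from the cheapest supplier first.
Take 2400 from Vendor B at 6 — need 500 more.
Take 500 from Vendor 3 at 9 to finish.
Vendor C, Vendor 13: unused.

500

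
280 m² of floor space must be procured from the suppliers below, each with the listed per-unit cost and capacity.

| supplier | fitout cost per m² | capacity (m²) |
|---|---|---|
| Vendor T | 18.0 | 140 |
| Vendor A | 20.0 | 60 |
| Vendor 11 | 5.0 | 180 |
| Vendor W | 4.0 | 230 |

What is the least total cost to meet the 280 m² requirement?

1170

Use suppliers in increasing cost order.
Vendor W at 4.0: take all 230 m² ; 50 still needed.
Take 50 from Vendor 11 at 5.0 to finish.
Vendor T, Vendor A: unused.
Cost = 230×4.0 + 50×5.0 = 1170.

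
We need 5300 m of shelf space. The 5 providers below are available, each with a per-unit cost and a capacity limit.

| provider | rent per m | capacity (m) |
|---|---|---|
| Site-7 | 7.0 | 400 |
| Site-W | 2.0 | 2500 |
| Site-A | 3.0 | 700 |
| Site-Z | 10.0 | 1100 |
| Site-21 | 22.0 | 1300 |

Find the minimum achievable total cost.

34100

Use providers in increasing cost order.
Site-W at 2.0: take all 2500 m → 2800 still needed.
Take 700 from Site-A at 3.0 → need 2100 more.
Site-7 (7.0): use full 400 → 1700 m to go.
Site-Z at 10.0: take all 1100 m → 600 still needed.
Site-21 (22.0): take the remaining 600 → done.
Cost = 2500×2.0 + 700×3.0 + 400×7.0 + 1100×10.0 + 600×22.0 = 34100.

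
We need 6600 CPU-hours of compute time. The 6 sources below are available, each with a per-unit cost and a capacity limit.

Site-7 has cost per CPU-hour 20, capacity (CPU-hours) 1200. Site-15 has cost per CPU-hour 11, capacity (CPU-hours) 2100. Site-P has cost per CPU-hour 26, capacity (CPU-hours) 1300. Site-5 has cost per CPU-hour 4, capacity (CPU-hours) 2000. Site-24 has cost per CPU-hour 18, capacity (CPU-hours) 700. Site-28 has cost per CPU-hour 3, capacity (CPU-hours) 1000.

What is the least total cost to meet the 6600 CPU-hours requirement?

Use sources in increasing cost order.
Site-28 (3): use full 1000 — 5600 CPU-hours to go.
Site-5 (4): use full 2000 — 3600 CPU-hours to go.
Site-15 at 11: take all 2100 CPU-hours — 1500 still needed.
Site-24 at 18: take all 700 CPU-hours — 800 still needed.
Take 800 from Site-7 at 20 to finish.
Site-P: unused.
Cost = 1000×3 + 2000×4 + 2100×11 + 700×18 + 800×20 = 62700.

62700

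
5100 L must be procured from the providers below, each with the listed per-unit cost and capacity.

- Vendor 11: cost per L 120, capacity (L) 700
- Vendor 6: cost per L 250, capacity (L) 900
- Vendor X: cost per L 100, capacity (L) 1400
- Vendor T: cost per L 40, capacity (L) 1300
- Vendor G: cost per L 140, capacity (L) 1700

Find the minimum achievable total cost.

514000

Use providers in increasing cost order.
Take 1300 from Vendor T at 40 — need 3800 more.
Vendor X (100): use full 1400 — 2400 L to go.
Vendor 11 at 120: take all 700 L — 1700 still needed.
Take 1700 from Vendor G at 140 — need 0 more.
Vendor 6: unused.
Cost = 1300×40 + 1400×100 + 700×120 + 1700×140 = 514000.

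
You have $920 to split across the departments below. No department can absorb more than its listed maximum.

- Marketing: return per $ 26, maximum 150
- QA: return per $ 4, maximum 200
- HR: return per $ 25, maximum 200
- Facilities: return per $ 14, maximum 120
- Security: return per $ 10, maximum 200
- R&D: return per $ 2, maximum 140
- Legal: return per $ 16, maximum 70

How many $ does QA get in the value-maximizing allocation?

Order the departments by return per $: Marketing 26 > HR 25 > Legal 16 > Facilities 14 > Security 10 > QA 4 > R&D 2.
Marketing: +150 to 150 (cap) → 770 left.
Give HR 200 to hit its cap of 200 → 570 left.
Legal: +70 to 70 (cap) → 500 left.
Facilities: +120 to 120 (cap) → 380 left.
Security takes 200 to reach its cap of 200 → 180 left.
QA: +180 (room for 200) → 180. Pool exhausted.

180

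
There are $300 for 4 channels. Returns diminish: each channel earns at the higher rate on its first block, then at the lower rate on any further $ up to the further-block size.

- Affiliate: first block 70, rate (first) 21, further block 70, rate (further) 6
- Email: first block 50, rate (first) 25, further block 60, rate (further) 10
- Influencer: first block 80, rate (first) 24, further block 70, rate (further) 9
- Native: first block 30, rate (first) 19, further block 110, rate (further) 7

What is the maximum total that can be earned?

5900

Order all 8 blocks by rate: Email/first 25 > Influencer/first 24 > Affiliate/first 21 > Native/first 19 > Email/second 10 > Influencer/second 9 > Native/second 7 > Affiliate/second 6.
Email first at 25: fill all 50 ; 250 left.
Influencer/first (24): +80 ; 170 left.
Affiliate/first (21): +70 ; 100 left.
Native first at 19: fill all 30 ; 70 left.
Email/second (10): +60 ; 10 left.
Influencer second at 9: only 10 left, fill 10.
Total = 25×50 + 24×80 + 21×70 + 19×30 + 10×60 + 9×10 = 5900.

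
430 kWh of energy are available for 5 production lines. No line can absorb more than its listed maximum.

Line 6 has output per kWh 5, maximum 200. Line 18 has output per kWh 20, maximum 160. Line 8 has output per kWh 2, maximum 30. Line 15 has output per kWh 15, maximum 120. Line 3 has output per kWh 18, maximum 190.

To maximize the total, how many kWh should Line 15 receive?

Order the production lines by output per kWh: Line 18 20 > Line 3 18 > Line 15 15 > Line 6 5 > Line 8 2.
Give Line 18 160 to hit its cap of 160 — 270 left.
Line 3 takes 190 to reach its cap of 190 — 80 left.
Line 15 has room for 120 but only 80 remain, so it gets 80.

80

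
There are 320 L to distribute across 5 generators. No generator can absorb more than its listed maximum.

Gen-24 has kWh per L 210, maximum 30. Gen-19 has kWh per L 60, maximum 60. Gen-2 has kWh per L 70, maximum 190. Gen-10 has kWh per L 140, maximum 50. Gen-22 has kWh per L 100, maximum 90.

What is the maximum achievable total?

Order the generators by kWh per L: Gen-24 210 > Gen-10 140 > Gen-22 100 > Gen-2 70 > Gen-19 60.
Gen-24 takes 30 to reach its cap of 30 ; 290 left.
Gen-10: +50 to 50 (cap) ; 240 left.
Gen-22: +90 to 90 (cap) ; 150 left.
Gen-2 has room for 190 but only 150 remain, so it gets 150.
Total = 210×30 + 70×150 + 140×50 + 100×90 = 32800.

32800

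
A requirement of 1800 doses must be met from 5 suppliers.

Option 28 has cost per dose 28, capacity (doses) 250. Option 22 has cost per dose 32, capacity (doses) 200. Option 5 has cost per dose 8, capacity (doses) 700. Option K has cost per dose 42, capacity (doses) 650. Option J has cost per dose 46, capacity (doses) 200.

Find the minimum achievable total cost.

46300

Fill from the cheapest supplier first.
Option 5 at 8: take all 700 doses ; 1100 still needed.
Option 28 at 28: take all 250 doses ; 850 still needed.
Option 22 (32): use full 200 ; 650 doses to go.
Option K (42): use full 650 ; 0 doses to go.
Option J: unused.
Cost = 700×8 + 250×28 + 200×32 + 650×42 = 46300.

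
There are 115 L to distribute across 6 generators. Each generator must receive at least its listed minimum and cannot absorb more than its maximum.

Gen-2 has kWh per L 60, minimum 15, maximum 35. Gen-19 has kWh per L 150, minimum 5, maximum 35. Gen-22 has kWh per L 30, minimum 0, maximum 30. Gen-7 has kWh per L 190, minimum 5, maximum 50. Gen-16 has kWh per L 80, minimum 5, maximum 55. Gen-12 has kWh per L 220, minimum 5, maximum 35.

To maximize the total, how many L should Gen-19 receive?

10

Meeting every minimum uses 15+5+0+5+5+5 = 35 L, leaving 80.
Rank by kWh per L: Gen-12 220 > Gen-7 190 > Gen-19 150 > Gen-16 80 > Gen-2 60 > Gen-22 30.
Give Gen-12 30 more to hit its cap of 35 — 50 left.
Give Gen-7 45 more to hit its cap of 50 — 5 left.
Gen-19: +5 (room for 30) → 10. Pool exhausted.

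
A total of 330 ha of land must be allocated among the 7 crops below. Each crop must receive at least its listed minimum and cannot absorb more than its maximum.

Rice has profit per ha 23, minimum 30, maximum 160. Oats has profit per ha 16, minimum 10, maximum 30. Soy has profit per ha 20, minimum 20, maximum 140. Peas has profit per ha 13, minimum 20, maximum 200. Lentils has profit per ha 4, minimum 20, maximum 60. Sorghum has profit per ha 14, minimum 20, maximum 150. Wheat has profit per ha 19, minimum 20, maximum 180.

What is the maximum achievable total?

6440

Meeting every minimum uses 30+10+20+20+20+20+20 = 140 ha, leaving 190.
Highest profit per ha first: Rice 23 > Soy 20 > Wheat 19 > Oats 16 > Sorghum 14 > Peas 13 > Lentils 4.
Rice: +130 to 160 (cap) → 60 left.
Soy: +60 (room for 120) → 80. Pool exhausted.
Total = 23×160 + 16×10 + 20×80 + 13×20 + 4×20 + 14×20 + 19×20 = 6440.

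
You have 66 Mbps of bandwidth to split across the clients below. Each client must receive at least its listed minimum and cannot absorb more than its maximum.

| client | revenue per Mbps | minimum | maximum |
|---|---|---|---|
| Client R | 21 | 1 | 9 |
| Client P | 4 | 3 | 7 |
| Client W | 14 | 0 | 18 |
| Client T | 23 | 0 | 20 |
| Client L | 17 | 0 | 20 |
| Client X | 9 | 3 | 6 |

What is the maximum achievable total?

1182

Meeting every minimum uses 1+3+0+0+0+3 = 7 Mbps, leaving 59.
Rank by revenue per Mbps: Client T 23 > Client R 21 > Client L 17 > Client W 14 > Client X 9 > Client P 4.
Client T: +20 to 20 (cap) ; 39 left.
Client R takes 8 more to reach its cap of 9 ; 31 left.
Client L: +20 to 20 (cap) ; 11 left.
Client W: +11 (room for 18) → 11. Pool exhausted.
Total = 21×9 + 4×3 + 14×11 + 23×20 + 17×20 + 9×3 = 1182.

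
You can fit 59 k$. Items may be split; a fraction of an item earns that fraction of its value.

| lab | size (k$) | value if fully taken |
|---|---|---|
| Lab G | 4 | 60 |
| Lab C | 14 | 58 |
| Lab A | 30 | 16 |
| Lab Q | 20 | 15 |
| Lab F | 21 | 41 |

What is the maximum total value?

174

Rank by value-to-size ratio: Lab G 60/4≈15, Lab C 58/14≈4.14, Lab F 41/21≈1.95, Lab Q 15/20≈0.75, Lab A 16/30≈0.533.
Lab G: take in full, 4 k$ for value 60 — 55 left.
Take all of Lab C (14 k$, value 58) — 41 k$ left.
Take all of Lab F (21 k$, value 41) — 20 k$ left.
All 20 k$ of Lab Q fit (value 15) — 0 remain.
Total value = 174.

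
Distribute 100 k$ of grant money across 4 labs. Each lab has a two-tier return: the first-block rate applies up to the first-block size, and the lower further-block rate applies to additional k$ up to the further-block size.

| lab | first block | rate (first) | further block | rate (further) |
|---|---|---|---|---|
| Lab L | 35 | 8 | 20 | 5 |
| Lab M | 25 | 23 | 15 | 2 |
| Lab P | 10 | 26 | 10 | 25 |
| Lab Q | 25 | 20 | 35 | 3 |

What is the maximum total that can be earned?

1825

Order all 8 blocks by rate: Lab P/T1 26 > Lab P/T2 25 > Lab M/T1 23 > Lab Q/T1 20 > Lab L/T1 8 > Lab L/T2 5 > Lab Q/T2 3 > Lab M/T2 2.
Lab P/T1 (26): +10 ; 90 left.
Lab P/T2 (25): +10 ; 80 left.
Lab M T1 at 23: fill all 25 ; 55 left.
Fill Lab Q T1 block (25 at 20) ; 30 left.
Lab L T1 at 8: only 30 left, fill 30.
Total = 26×10 + 25×10 + 23×25 + 20×25 + 8×30 = 1825.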